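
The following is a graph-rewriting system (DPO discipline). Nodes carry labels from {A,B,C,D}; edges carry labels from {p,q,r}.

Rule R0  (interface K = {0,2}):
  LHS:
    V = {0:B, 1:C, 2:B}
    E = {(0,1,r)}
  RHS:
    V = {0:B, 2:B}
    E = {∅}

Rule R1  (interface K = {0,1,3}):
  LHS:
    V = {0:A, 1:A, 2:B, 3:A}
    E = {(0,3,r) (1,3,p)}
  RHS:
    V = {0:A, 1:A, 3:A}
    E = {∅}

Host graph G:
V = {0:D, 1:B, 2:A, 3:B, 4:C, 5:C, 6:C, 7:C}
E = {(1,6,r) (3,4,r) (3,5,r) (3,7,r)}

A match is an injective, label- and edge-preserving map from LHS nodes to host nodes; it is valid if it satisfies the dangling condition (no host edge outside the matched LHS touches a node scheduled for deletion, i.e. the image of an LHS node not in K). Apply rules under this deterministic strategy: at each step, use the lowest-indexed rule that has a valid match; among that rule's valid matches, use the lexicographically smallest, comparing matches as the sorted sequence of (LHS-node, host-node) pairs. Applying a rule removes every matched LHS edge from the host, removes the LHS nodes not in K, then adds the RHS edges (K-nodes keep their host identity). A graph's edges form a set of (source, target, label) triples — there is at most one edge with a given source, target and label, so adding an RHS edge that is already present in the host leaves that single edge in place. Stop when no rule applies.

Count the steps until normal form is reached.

initial: |V|=8 |E|=4  E = 1-r->6 3-r->4 3-r->5 3-r->7
step 1: apply R0 at {0↦1, 1↦6, 2↦3}  → |V|=7 |E|=3  E = 3-r->4 3-r->5 3-r->7
step 2: apply R0 at {0↦3, 1↦4, 2↦1}  → |V|=6 |E|=2  E = 3-r->5 3-r->7
step 3: apply R0 at {0↦3, 1↦5, 2↦1}  → |V|=5 |E|=1  E = 3-r->7
step 4: apply R0 at {0↦3, 1↦7, 2↦1}  → |V|=4 |E|=0  E = ∅
final graph: no rule applies after step 4

Answer: 4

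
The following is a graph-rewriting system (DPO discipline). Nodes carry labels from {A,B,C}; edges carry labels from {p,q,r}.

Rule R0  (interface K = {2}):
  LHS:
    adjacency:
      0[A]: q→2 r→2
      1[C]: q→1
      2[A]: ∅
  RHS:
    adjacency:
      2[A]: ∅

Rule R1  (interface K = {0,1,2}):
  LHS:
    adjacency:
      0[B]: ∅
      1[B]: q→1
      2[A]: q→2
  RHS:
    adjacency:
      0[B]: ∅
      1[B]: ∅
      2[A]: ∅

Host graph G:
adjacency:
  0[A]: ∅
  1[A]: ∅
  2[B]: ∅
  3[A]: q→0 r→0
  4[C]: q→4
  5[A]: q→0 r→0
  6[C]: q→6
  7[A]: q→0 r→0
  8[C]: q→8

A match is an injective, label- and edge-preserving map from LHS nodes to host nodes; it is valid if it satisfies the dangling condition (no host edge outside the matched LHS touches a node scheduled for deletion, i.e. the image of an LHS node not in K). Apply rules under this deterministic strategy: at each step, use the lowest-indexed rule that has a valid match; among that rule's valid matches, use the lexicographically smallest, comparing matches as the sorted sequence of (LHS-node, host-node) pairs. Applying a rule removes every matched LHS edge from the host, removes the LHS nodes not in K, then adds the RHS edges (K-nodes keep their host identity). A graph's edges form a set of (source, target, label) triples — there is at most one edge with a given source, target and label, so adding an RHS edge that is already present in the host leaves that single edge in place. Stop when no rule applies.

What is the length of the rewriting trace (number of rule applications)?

[0] host  ⇒  9 nodes, 9 edges  {3-q->0 3-r->0 4-q->4 5-q->0 5-r->0 6-q->6 7-q->0 7-r->0 8-q->8}
[1] R0 @ {0↦3, 1↦4, 2↦0}  ⇒  7 nodes, 6 edges  {5-q->0 5-r->0 6-q->6 7-q->0 7-r->0 8-q->8}
[2] R0 @ {0↦5, 1↦6, 2↦0}  ⇒  5 nodes, 3 edges  {7-q->0 7-r->0 8-q->8}
[3] R0 @ {0↦7, 1↦8, 2↦0}  ⇒  3 nodes, 0 edges  {∅}
halt: no rule applies after step 3

Answer: 3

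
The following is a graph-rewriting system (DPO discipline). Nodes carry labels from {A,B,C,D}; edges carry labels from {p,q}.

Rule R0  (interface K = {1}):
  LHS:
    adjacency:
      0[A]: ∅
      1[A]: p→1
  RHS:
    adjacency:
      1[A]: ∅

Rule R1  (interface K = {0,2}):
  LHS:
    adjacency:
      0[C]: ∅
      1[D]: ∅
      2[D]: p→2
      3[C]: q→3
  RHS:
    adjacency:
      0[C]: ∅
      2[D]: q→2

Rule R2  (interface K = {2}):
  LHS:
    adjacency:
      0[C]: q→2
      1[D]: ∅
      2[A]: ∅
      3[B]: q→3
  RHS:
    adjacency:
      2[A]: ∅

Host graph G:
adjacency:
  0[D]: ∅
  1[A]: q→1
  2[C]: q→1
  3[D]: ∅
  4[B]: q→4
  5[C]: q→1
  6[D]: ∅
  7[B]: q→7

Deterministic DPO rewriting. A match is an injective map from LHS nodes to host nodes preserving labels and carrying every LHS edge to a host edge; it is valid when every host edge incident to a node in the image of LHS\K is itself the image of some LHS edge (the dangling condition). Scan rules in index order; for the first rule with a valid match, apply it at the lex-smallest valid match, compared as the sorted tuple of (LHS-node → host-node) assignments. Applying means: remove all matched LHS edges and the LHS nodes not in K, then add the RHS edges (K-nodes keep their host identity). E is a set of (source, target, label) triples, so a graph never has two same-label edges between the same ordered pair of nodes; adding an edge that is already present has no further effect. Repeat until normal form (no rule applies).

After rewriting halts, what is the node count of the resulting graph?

initial: |V|=8 |E|=5  E = 1-q->1 2-q->1 4-q->4 5-q->1 7-q->7
step 1: apply R2 at {0↦2, 1↦0, 2↦1, 3↦4}  → |V|=5 |E|=3  E = 1-q->1 5-q->1 7-q->7
step 2: apply R2 at {0↦5, 1↦3, 2↦1, 3↦7}  → |V|=2 |E|=1  E = 1-q->1
final graph: no rule applies after step 2
NF nodes: {1:A, 6:D}

Answer: 2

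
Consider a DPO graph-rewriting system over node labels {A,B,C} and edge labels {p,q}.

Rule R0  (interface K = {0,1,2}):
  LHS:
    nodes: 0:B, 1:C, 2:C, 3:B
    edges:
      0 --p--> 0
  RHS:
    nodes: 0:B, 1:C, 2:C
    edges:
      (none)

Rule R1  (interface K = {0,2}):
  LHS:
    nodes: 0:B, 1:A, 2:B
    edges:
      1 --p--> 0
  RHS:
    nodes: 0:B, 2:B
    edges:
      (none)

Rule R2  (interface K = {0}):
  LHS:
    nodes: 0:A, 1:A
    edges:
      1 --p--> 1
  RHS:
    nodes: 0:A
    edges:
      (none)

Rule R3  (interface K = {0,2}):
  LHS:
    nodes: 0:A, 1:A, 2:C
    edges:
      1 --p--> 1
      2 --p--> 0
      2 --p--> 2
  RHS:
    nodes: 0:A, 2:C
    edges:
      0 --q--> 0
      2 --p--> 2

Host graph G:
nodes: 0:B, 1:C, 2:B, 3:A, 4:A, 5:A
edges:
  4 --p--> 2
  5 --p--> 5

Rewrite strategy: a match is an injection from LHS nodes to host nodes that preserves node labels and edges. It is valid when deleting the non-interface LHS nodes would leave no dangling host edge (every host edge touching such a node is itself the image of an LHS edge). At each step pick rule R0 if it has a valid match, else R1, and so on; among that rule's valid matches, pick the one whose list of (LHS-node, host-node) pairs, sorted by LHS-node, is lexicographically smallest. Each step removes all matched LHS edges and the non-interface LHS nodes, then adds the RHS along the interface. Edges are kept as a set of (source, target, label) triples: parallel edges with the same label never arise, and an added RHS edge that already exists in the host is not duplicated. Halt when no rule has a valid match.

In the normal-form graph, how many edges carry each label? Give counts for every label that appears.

initial: |V|=6 |E|=2  E = 4-p->2 5-p->5
step 1: apply R1 at {0↦2, 1↦4, 2↦0}  → |V|=5 |E|=1  E = 5-p->5
step 2: apply R2 at {0↦3, 1↦5}  → |V|=4 |E|=0  E = ∅
normal form: no rule applies after step 2
NF edges: []

Answer: (no edges)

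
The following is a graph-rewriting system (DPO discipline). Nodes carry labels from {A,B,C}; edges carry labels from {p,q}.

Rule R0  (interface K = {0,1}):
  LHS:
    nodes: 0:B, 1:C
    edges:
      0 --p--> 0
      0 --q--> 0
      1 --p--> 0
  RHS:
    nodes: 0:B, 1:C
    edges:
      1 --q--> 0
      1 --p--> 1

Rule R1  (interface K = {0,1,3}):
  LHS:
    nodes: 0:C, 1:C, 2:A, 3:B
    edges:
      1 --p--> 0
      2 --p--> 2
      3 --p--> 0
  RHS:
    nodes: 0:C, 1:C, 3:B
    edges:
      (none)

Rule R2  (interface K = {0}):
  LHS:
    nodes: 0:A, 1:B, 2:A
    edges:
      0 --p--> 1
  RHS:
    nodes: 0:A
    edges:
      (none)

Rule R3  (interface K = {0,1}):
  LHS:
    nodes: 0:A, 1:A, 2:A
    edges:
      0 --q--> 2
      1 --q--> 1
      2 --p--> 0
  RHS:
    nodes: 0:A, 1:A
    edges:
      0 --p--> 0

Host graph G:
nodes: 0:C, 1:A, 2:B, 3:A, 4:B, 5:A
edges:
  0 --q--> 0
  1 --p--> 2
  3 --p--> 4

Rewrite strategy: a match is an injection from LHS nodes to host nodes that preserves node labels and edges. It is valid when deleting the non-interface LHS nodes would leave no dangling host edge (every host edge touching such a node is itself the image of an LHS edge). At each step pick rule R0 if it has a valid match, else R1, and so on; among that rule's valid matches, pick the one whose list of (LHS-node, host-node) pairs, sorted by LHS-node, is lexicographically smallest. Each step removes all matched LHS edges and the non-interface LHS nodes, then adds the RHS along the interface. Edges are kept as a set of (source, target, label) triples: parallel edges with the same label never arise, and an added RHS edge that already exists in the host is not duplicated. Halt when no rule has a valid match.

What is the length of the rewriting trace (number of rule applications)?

[0] host  ⇒  6 nodes, 3 edges  {0-q->0 1-p->2 3-p->4}
[1] R2 @ {0↦1, 1↦2, 2↦5}  ⇒  4 nodes, 2 edges  {0-q->0 3-p->4}
[2] R2 @ {0↦3, 1↦4, 2↦1}  ⇒  2 nodes, 1 edges  {0-q->0}
normal form: no rule applies after step 2

Answer: 2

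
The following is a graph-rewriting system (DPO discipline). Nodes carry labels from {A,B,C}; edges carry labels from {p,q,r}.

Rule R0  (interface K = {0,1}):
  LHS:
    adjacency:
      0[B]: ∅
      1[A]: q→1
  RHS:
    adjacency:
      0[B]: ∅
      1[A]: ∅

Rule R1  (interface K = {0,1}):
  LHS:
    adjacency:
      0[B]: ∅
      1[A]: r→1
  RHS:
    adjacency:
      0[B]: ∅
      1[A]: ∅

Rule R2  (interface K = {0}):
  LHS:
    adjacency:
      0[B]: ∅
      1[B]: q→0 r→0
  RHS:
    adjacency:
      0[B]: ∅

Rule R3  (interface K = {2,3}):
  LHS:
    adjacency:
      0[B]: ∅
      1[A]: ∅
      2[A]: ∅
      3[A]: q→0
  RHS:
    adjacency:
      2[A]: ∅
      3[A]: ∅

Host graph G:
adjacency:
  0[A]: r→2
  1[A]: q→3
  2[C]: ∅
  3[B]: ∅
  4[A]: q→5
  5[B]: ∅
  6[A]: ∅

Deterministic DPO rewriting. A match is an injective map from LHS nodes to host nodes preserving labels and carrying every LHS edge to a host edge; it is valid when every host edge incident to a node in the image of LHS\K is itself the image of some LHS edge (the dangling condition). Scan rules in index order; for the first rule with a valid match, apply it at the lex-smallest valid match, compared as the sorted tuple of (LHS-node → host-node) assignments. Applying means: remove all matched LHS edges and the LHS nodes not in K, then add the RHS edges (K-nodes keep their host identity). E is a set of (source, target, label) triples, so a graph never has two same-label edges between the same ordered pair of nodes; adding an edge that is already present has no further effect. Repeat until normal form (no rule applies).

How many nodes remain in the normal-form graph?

[0] host  ⇒  7 nodes, 3 edges  {0-r->2 1-q->3 4-q->5}
[1] R3 @ {0↦3, 1↦6, 2↦0, 3↦1}  ⇒  5 nodes, 2 edges  {0-r->2 4-q->5}
[2] R3 @ {0↦5, 1↦1, 2↦0, 3↦4}  ⇒  3 nodes, 1 edges  {0-r->2}
halt: no rule applies after step 2
NF nodes: {0:A, 2:C, 4:A}

Answer: 3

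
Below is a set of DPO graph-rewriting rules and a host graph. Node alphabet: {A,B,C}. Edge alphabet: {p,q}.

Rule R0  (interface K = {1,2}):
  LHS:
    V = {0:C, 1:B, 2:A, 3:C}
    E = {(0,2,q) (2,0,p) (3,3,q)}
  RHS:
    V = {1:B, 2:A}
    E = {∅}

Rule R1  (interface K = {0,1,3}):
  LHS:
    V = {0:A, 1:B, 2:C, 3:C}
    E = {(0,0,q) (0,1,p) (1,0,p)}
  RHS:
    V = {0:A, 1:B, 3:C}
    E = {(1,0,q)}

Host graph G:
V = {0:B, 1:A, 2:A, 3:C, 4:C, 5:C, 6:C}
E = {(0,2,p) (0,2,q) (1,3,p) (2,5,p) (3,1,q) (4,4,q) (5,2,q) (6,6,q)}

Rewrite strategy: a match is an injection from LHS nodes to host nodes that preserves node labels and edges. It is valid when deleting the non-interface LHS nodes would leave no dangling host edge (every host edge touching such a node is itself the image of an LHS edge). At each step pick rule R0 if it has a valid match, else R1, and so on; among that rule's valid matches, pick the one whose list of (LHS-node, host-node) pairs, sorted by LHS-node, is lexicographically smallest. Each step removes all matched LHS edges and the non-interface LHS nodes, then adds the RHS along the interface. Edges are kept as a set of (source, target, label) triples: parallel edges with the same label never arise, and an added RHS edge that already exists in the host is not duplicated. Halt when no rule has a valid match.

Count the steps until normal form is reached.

Answer: 2

Derivation:
[0] host  ⇒  7 nodes, 8 edges  {0-p->2 0-q->2 1-p->3 2-p->5 3-q->1 4-q->4 5-q->2 6-q->6}
[1] R0 @ {0↦3, 1↦0, 2↦1, 3↦4}  ⇒  5 nodes, 5 edges  {0-p->2 0-q->2 2-p->5 5-q->2 6-q->6}
[2] R0 @ {0↦5, 1↦0, 2↦2, 3↦6}  ⇒  3 nodes, 2 edges  {0-p->2 0-q->2}
normal form: no rule applies after step 2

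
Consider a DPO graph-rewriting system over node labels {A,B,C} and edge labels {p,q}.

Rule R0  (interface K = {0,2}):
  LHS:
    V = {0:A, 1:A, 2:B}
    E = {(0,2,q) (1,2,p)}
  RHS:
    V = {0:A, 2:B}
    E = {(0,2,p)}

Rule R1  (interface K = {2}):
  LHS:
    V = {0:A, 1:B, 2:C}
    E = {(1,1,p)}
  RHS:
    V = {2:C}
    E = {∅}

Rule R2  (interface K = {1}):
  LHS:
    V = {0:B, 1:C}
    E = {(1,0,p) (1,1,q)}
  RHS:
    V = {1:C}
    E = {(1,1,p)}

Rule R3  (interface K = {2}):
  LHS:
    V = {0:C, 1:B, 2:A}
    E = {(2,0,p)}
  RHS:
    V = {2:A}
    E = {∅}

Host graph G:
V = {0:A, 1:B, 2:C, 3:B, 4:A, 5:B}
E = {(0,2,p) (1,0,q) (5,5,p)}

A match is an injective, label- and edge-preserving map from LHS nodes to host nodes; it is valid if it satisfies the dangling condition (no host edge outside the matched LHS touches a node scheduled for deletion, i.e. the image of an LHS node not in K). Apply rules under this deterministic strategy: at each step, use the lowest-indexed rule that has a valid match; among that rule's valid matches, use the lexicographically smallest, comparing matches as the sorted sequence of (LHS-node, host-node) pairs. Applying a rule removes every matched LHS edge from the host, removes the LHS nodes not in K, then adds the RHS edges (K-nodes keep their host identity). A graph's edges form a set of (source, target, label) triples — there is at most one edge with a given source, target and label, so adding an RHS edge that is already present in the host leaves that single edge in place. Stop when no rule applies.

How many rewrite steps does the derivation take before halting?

Answer: 2

Rewrite trace:
initial: |V|=6 |E|=3  E = 0-p->2 1-q->0 5-p->5
step 1: apply R1 at {0↦4, 1↦5, 2↦2}  → |V|=4 |E|=2  E = 0-p->2 1-q->0
step 2: apply R3 at {0↦2, 1↦3, 2↦0}  → |V|=2 |E|=1  E = 1-q->0
normal form: no rule applies after step 2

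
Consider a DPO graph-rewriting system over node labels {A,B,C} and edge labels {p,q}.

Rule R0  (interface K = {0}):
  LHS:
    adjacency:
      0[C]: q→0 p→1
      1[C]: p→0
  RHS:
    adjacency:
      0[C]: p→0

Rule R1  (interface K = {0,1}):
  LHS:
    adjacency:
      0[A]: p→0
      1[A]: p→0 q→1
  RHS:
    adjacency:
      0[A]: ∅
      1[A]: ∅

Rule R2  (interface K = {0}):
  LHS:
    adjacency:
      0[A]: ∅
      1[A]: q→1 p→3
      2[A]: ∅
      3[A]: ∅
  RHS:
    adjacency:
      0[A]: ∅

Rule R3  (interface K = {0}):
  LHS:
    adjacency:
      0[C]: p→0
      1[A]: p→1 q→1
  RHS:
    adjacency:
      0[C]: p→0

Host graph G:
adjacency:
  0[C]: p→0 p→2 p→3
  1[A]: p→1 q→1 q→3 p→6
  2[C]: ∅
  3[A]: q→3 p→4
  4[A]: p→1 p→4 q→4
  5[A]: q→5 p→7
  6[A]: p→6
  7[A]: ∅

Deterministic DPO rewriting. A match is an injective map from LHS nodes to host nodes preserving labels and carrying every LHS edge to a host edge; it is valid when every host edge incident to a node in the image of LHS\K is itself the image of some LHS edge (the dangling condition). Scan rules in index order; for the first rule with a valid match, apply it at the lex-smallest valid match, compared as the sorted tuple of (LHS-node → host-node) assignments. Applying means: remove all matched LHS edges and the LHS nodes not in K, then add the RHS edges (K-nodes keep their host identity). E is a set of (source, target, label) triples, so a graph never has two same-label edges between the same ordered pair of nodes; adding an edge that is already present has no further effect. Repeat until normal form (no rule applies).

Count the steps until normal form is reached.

Answer: 4

Derivation:
start.  V:8 E:15  edges: 0-p->0 0-p->2 0-p->3 1-p->1 1-q->1 1-q->3 1-p->6 3-q->3 3-p->4 4-p->1 4-p->4 4-q->4 5-q->5 5-p->7 6-p->6
1. fire R1 via {0↦1, 1↦4}  →  V:8 E:12  edges: 0-p->0 0-p->2 0-p->3 1-q->1 1-q->3 1-p->6 3-q->3 3-p->4 4-p->4 5-q->5 5-p->7 6-p->6
2. fire R1 via {0↦4, 1↦3}  →  V:8 E:9  edges: 0-p->0 0-p->2 0-p->3 1-q->1 1-q->3 1-p->6 5-q->5 5-p->7 6-p->6
3. fire R1 via {0↦6, 1↦1}  →  V:8 E:6  edges: 0-p->0 0-p->2 0-p->3 1-q->3 5-q->5 5-p->7
4. fire R2 via {0↦1, 1↦5, 2↦4, 3↦7}  →  V:5 E:4  edges: 0-p->0 0-p->2 0-p->3 1-q->3
halt: no rule applies after step 4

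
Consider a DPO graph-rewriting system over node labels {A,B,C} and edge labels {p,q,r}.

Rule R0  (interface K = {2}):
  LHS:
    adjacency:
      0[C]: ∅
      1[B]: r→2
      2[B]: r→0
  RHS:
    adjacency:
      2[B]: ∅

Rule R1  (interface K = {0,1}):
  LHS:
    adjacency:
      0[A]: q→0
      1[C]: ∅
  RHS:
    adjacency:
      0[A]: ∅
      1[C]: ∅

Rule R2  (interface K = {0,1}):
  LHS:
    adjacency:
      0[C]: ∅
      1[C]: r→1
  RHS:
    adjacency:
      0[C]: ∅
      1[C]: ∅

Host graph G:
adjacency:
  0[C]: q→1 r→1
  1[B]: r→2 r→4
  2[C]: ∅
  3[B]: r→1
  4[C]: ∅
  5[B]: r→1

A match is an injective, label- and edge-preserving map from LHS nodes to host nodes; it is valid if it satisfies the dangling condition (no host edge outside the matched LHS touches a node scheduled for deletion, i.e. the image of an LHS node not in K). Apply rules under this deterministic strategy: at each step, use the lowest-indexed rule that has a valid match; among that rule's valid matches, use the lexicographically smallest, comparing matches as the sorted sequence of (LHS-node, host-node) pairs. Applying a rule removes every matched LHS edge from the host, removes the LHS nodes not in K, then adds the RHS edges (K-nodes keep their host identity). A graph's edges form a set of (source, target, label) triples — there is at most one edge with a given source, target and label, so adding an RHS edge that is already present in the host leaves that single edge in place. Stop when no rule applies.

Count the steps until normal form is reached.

Answer: 2

Steps:
start.  V:6 E:6  edges: 0-q->1 0-r->1 1-r->2 1-r->4 3-r->1 5-r->1
1. fire R0 via {0↦2, 1↦3, 2↦1}  →  V:4 E:4  edges: 0-q->1 0-r->1 1-r->4 5-r->1
2. fire R0 via {0↦4, 1↦5, 2↦1}  →  V:2 E:2  edges: 0-q->1 0-r->1
halt: no rule applies after step 2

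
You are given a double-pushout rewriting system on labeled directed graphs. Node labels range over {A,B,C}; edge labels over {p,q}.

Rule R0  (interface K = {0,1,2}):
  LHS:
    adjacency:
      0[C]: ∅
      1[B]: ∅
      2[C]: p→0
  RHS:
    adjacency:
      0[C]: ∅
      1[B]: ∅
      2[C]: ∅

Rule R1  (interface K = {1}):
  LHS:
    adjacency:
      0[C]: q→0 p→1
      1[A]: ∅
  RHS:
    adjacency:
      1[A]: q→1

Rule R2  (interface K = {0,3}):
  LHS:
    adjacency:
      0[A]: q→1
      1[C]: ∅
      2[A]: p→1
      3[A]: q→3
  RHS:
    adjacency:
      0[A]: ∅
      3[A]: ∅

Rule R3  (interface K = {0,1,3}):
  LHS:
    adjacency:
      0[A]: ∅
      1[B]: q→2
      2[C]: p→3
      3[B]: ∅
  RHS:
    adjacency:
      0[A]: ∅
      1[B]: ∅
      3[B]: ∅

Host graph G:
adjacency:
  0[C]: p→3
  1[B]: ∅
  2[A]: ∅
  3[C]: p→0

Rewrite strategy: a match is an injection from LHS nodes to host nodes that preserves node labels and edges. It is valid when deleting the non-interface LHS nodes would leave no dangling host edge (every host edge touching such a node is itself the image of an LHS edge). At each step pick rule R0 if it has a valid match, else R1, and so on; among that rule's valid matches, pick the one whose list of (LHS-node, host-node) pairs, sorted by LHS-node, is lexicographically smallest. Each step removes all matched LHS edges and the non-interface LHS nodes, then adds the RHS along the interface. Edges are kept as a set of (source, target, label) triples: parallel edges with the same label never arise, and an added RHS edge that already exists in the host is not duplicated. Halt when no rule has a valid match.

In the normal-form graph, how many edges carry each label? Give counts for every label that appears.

Answer: (no edges)

Derivation:
[0] host  ⇒  4 nodes, 2 edges  {0-p->3 3-p->0}
[1] R0 @ {0↦0, 1↦1, 2↦3}  ⇒  4 nodes, 1 edges  {0-p->3}
[2] R0 @ {0↦3, 1↦1, 2↦0}  ⇒  4 nodes, 0 edges  {∅}
final graph: no rule applies after step 2
NF edges: []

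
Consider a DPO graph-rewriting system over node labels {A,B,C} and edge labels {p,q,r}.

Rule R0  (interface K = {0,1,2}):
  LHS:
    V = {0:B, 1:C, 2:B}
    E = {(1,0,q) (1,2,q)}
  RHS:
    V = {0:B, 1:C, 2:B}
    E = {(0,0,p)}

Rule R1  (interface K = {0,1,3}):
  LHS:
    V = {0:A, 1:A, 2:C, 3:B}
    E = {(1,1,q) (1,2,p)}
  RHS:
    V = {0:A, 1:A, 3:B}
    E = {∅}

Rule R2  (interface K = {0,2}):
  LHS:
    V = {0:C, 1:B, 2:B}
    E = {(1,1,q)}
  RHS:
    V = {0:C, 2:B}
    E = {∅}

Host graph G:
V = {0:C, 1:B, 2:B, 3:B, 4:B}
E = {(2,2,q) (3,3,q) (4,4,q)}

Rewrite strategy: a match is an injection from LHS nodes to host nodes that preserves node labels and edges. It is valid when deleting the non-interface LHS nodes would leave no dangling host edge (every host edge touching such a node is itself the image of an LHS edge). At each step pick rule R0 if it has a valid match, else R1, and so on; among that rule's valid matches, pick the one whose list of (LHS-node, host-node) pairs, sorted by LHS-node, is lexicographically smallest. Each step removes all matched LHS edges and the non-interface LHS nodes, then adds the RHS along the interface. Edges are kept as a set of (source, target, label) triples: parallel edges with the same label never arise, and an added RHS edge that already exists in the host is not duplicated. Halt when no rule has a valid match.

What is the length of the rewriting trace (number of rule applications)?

start.  V:5 E:3  edges: 2-q->2 3-q->3 4-q->4
1. fire R2 via {0↦0, 1↦2, 2↦1}  →  V:4 E:2  edges: 3-q->3 4-q->4
2. fire R2 via {0↦0, 1↦3, 2↦1}  →  V:3 E:1  edges: 4-q->4
3. fire R2 via {0↦0, 1↦4, 2↦1}  →  V:2 E:0  edges: ∅
halt: no rule applies after step 3

Answer: 3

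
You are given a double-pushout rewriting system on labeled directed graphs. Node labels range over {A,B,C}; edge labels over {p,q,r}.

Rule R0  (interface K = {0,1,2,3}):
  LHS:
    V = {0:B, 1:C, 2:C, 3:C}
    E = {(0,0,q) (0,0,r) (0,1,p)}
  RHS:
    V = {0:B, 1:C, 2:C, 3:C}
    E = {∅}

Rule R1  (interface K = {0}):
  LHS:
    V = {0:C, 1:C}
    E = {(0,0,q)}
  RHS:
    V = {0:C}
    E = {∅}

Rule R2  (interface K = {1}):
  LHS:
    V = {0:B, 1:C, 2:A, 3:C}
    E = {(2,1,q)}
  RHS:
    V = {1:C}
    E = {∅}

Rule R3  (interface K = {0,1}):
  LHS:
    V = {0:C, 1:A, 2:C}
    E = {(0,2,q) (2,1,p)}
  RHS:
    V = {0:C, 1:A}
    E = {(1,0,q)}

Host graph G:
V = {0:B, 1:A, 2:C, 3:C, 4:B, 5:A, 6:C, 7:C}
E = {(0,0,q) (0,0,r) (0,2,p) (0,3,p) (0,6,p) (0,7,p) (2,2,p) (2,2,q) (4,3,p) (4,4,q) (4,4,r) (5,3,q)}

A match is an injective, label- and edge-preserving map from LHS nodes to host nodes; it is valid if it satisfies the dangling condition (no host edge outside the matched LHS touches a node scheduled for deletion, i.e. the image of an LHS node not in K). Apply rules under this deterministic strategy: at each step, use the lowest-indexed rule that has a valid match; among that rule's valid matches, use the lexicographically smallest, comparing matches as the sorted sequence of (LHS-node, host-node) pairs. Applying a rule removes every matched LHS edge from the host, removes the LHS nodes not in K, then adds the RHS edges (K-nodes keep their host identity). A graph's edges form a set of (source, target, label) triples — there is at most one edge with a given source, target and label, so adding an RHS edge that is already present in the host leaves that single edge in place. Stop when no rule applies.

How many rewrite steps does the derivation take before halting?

initial: |V|=8 |E|=12  E = 0-q->0 0-r->0 0-p->2 0-p->3 0-p->6 0-p->7 2-p->2 2-q->2 4-p->3 4-q->4 4-r->4 5-q->3
step 1: apply R0 at {0↦0, 1↦2, 2↦3, 3↦6}  → |V|=8 |E|=9  E = 0-p->3 0-p->6 0-p->7 2-p->2 2-q->2 4-p->3 4-q->4 4-r->4 5-q->3
step 2: apply R0 at {0↦4, 1↦3, 2↦2, 3↦6}  → |V|=8 |E|=6  E = 0-p->3 0-p->6 0-p->7 2-p->2 2-q->2 5-q->3
halt: no rule applies after step 2

Answer: 2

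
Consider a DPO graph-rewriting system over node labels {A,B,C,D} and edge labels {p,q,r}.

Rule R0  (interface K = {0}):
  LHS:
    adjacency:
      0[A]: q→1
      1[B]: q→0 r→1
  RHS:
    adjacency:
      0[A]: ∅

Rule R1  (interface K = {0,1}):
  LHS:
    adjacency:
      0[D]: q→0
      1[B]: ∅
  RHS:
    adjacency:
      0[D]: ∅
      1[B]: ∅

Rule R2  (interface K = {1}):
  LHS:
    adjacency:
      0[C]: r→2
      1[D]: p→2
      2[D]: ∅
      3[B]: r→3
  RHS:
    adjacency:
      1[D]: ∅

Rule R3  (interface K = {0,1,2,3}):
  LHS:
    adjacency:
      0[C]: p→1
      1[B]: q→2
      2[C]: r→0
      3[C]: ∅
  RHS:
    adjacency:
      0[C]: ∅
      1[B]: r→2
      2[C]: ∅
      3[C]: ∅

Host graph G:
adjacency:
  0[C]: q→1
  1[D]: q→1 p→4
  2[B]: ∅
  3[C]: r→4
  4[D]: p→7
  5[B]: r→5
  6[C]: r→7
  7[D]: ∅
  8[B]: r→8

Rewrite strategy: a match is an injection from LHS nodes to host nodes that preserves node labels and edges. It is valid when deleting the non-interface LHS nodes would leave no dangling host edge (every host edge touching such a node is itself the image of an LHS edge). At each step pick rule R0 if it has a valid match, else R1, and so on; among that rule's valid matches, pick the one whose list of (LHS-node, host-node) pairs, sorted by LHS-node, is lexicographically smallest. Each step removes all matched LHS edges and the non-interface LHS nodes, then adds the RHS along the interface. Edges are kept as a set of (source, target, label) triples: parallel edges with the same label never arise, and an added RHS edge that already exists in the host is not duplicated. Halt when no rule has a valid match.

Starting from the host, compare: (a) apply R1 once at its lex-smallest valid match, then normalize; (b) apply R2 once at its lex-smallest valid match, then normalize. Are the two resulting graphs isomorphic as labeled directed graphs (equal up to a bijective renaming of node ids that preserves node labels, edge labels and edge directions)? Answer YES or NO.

Answer: YES

Steps:
branch R1-first: apply at {0↦1, 1↦2} → |E|=7, then 2 more step(s) → NF |V|=3 |E|=1 V={0:C, 1:D, 2:B} E=0-q->1
branch R2-first: apply at {0↦6, 1↦4, 2↦7, 3↦5} → |E|=5, then 2 more step(s) → NF |V|=3 |E|=1 V={0:C, 1:D, 2:B} E=0-q->1
graphs isomorphic (equal up to label-preserving node renaming)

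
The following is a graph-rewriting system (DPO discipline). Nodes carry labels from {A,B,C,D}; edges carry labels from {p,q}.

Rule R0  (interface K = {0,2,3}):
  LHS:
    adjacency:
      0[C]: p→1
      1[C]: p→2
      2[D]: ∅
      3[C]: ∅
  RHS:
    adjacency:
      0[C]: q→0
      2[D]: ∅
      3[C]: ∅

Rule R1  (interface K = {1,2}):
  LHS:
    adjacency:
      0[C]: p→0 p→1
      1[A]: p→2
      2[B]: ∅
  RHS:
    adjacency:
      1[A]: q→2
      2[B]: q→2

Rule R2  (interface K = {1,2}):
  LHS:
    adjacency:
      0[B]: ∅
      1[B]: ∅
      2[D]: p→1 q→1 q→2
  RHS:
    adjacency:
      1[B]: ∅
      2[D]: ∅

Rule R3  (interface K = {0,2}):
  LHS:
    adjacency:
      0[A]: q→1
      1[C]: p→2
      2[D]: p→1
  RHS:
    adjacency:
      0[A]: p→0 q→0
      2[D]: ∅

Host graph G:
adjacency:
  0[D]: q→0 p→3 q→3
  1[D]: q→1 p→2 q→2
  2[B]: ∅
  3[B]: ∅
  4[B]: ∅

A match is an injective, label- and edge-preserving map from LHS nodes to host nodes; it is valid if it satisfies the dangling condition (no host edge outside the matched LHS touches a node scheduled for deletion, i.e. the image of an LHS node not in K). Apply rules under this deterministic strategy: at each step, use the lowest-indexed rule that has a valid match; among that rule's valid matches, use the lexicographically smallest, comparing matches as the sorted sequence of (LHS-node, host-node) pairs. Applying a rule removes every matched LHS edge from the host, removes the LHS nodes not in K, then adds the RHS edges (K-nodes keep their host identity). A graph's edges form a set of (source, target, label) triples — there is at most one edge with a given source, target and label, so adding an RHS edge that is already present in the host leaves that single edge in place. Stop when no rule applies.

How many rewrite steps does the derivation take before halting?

[0] host  ⇒  5 nodes, 6 edges  {0-q->0 0-p->3 0-q->3 1-q->1 1-p->2 1-q->2}
[1] R2 @ {0↦4, 1↦2, 2↦1}  ⇒  4 nodes, 3 edges  {0-q->0 0-p->3 0-q->3}
[2] R2 @ {0↦2, 1↦3, 2↦0}  ⇒  3 nodes, 0 edges  {∅}
final graph: no rule applies after step 2

Answer: 2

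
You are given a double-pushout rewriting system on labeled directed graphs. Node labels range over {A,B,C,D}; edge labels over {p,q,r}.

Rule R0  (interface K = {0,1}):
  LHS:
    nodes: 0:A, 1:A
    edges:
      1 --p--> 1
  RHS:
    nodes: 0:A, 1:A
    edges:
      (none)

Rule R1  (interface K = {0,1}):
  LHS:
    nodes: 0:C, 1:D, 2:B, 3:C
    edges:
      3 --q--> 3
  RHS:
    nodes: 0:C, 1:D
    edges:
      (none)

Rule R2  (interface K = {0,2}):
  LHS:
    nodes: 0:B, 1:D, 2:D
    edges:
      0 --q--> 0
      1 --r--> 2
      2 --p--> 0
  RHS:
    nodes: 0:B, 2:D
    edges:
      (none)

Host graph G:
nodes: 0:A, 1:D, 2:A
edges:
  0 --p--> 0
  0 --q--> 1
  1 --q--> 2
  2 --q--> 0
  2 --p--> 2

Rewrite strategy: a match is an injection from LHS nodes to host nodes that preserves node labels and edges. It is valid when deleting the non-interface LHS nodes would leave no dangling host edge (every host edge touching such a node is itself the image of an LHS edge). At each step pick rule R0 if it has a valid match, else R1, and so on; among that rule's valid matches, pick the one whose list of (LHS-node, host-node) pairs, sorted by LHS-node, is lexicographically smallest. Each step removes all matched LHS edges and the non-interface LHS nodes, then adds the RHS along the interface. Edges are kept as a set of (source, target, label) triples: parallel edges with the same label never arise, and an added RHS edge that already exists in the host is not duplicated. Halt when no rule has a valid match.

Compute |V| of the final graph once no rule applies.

Answer: 3

Rewrite trace:
start.  V:3 E:5  edges: 0-p->0 0-q->1 1-q->2 2-q->0 2-p->2
1. fire R0 via {0↦0, 1↦2}  →  V:3 E:4  edges: 0-p->0 0-q->1 1-q->2 2-q->0
2. fire R0 via {0↦2, 1↦0}  →  V:3 E:3  edges: 0-q->1 1-q->2 2-q->0
halt: no rule applies after step 2
NF nodes: {0:A, 1:D, 2:A}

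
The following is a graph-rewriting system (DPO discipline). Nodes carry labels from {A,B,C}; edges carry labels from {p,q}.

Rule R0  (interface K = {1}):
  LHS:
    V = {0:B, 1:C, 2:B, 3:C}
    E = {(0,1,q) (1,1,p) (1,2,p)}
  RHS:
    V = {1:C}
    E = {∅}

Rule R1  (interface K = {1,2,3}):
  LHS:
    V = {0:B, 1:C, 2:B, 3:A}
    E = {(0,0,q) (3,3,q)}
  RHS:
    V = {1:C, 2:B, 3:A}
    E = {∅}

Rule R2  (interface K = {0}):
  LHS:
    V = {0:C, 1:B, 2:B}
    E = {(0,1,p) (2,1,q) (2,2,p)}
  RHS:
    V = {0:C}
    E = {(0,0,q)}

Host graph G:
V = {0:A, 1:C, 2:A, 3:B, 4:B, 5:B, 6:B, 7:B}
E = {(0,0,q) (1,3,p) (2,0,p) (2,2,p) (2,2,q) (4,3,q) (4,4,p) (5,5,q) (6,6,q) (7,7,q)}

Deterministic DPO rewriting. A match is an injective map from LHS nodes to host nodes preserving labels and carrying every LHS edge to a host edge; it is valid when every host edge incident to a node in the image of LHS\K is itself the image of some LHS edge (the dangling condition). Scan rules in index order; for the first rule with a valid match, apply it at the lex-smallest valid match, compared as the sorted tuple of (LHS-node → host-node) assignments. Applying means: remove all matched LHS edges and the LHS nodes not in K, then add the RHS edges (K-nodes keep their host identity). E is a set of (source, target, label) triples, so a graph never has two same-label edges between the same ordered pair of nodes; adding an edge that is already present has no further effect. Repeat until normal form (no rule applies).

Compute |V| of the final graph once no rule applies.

start.  V:8 E:10  edges: 0-q->0 1-p->3 2-p->0 2-p->2 2-q->2 4-q->3 4-p->4 5-q->5 6-q->6 7-q->7
1. fire R1 via {0↦5, 1↦1, 2↦3, 3↦0}  →  V:7 E:8  edges: 1-p->3 2-p->0 2-p->2 2-q->2 4-q->3 4-p->4 6-q->6 7-q->7
2. fire R1 via {0↦6, 1↦1, 2↦3, 3↦2}  →  V:6 E:6  edges: 1-p->3 2-p->0 2-p->2 4-q->3 4-p->4 7-q->7
3. fire R2 via {0↦1, 1↦3, 2↦4}  →  V:4 E:4  edges: 1-q->1 2-p->0 2-p->2 7-q->7
halt: no rule applies after step 3
NF nodes: {0:A, 1:C, 2:A, 7:B}

Answer: 4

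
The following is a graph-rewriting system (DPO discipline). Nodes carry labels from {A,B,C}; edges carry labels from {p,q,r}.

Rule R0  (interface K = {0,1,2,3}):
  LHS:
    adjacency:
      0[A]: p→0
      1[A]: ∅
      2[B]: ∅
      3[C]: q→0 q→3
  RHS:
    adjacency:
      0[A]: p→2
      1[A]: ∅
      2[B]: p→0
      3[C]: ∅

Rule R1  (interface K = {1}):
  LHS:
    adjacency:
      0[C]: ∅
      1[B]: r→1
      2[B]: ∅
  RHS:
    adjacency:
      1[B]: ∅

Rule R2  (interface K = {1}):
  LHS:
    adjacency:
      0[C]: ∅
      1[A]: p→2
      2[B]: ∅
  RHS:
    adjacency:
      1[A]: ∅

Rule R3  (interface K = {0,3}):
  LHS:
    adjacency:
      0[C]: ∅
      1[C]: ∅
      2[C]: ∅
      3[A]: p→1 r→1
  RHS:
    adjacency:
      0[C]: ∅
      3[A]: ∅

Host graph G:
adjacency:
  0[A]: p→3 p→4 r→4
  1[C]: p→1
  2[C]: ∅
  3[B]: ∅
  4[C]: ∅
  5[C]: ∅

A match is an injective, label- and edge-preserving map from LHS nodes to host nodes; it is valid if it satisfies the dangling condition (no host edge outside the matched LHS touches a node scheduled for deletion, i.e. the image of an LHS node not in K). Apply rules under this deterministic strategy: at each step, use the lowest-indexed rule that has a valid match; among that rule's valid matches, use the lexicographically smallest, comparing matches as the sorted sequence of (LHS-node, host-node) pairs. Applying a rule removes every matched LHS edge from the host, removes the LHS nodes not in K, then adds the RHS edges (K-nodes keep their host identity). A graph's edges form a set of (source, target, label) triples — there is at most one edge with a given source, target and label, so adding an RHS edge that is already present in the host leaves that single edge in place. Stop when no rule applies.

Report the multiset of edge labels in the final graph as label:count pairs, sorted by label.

Answer: p:1

Steps:
start.  V:6 E:4  edges: 0-p->3 0-p->4 0-r->4 1-p->1
1. fire R2 via {0↦2, 1↦0, 2↦3}  →  V:4 E:3  edges: 0-p->4 0-r->4 1-p->1
2. fire R3 via {0↦1, 1↦4, 2↦5, 3↦0}  →  V:2 E:1  edges: 1-p->1
halt: no rule applies after step 2
NF edges: [(1, 1, 'p')]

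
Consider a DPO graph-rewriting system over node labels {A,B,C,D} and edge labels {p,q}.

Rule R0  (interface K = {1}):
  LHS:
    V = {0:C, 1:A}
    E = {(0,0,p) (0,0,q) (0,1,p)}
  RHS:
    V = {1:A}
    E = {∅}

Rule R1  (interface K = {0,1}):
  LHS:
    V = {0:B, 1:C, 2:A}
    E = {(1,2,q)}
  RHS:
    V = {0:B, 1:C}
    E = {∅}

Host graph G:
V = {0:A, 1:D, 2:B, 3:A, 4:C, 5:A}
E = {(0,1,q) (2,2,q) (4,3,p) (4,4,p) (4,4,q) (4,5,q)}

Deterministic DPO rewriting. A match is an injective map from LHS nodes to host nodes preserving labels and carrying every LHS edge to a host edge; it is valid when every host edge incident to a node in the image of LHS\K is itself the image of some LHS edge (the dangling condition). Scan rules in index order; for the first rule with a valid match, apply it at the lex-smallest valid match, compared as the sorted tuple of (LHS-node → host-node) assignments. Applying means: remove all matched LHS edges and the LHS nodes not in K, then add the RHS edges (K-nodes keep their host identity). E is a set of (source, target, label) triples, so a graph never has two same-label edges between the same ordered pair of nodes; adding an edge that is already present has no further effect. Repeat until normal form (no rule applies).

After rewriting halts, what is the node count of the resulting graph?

initial: |V|=6 |E|=6  E = 0-q->1 2-q->2 4-p->3 4-p->4 4-q->4 4-q->5
step 1: apply R1 at {0↦2, 1↦4, 2↦5}  → |V|=5 |E|=5  E = 0-q->1 2-q->2 4-p->3 4-p->4 4-q->4
step 2: apply R0 at {0↦4, 1↦3}  → |V|=4 |E|=2  E = 0-q->1 2-q->2
final graph: no rule applies after step 2
NF nodes: {0:A, 1:D, 2:B, 3:A}

Answer: 4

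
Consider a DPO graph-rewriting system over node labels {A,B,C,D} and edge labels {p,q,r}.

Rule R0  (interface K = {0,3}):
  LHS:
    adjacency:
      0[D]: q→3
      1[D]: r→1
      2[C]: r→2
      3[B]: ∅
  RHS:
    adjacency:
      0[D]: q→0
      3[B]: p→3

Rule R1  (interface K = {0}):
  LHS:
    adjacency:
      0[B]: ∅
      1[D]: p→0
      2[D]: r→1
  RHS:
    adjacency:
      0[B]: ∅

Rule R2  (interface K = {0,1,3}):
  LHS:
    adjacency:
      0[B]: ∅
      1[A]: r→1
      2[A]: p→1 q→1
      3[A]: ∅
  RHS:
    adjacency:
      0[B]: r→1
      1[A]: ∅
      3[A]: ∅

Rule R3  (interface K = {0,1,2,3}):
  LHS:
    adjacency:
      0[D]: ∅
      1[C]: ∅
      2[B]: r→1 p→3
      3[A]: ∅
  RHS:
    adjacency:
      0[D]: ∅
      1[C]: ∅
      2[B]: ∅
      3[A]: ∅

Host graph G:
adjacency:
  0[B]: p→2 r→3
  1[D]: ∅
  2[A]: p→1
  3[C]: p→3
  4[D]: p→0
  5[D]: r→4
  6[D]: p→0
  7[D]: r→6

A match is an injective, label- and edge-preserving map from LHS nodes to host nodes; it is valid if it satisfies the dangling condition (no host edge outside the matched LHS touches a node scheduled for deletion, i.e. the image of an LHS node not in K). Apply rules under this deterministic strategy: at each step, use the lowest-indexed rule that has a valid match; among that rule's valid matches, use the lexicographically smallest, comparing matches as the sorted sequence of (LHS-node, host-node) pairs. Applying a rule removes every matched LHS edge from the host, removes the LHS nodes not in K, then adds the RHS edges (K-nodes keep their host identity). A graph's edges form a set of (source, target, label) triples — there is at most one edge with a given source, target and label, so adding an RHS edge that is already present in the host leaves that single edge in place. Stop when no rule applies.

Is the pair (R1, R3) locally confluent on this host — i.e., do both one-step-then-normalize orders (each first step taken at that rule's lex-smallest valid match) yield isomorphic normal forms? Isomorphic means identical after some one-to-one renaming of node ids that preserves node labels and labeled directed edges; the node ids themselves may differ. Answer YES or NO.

Answer: YES

Steps:
branch R1-first: apply at {0↦0, 1↦4, 2↦5} → |E|=6, then 2 more step(s) → NF |V|=4 |E|=2 V={0:B, 1:D, 2:A, 3:C} E=2-p->1 3-p->3
branch R3-first: apply at {0↦1, 1↦3, 2↦0, 3↦2} → |E|=6, then 2 more step(s) → NF |V|=4 |E|=2 V={0:B, 1:D, 2:A, 3:C} E=2-p->1 3-p->3
graphs isomorphic (equal up to label-preserving node renaming)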